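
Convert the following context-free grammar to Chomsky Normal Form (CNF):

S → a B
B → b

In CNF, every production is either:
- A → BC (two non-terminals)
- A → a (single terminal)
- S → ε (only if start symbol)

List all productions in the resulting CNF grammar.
The grammar has no ε-productions or unit productions to eliminate.
S → a B has terminal a in a right-hand side of length ≥ 2: introduce T_a → a and use T_a in place of a.
B → b is already in CNF (single terminal) – keep it.
S → a B becomes S → T_a B.
Resulting CNF grammar (3 productions): T_a → a; B → b; S → T_a B

Final answer: T_a → a; B → b; S → T_a B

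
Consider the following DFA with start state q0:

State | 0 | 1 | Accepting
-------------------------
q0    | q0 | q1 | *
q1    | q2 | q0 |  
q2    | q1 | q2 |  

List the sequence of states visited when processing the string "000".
q0 → q0 → q0 → q0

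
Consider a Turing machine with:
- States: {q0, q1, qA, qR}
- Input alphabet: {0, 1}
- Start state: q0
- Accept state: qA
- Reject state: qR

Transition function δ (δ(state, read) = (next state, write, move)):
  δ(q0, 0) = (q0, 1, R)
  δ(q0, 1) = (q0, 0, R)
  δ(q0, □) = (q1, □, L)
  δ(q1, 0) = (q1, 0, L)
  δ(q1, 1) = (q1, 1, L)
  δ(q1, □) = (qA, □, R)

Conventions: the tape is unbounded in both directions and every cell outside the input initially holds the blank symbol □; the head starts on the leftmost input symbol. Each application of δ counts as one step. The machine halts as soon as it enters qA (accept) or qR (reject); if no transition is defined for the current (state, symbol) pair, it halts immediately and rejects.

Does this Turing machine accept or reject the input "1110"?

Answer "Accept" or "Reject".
Step 0: [q0]1110 (head at position 0)
Step 1: δ(q0, 1) = (q0, 0, R)  ⊢  0[q0]110 (head at position 1)
Step 2: δ(q0, 1) = (q0, 0, R)  ⊢  00[q0]10 (head at position 2)
Step 3: δ(q0, 1) = (q0, 0, R)  ⊢  000[q0]0 (head at position 3)
Step 4: δ(q0, 0) = (q0, 1, R)  ⊢  0001[q0]□ (head at position 4)
Step 5: δ(q0, □) = (q1, □, L)  ⊢  000[q1]1□ (head at position 3)
Step 6: δ(q1, 1) = (q1, 1, L)  ⊢  00[q1]01□ (head at position 2)
Step 7: δ(q1, 0) = (q1, 0, L)  ⊢  0[q1]001□ (head at position 1)
Step 8: δ(q1, 0) = (q1, 0, L)  ⊢  [q1]0001□ (head at position 0)
Step 9: δ(q1, 0) = (q1, 0, L)  ⊢  [q1]□0001□ (head at position -1)
Step 10: δ(q1, □) = (qA, □, R)  ⊢  □[qA]0001□ (head at position 0)
The machine is in qA, so it halts and accepts.

Final answer: Accept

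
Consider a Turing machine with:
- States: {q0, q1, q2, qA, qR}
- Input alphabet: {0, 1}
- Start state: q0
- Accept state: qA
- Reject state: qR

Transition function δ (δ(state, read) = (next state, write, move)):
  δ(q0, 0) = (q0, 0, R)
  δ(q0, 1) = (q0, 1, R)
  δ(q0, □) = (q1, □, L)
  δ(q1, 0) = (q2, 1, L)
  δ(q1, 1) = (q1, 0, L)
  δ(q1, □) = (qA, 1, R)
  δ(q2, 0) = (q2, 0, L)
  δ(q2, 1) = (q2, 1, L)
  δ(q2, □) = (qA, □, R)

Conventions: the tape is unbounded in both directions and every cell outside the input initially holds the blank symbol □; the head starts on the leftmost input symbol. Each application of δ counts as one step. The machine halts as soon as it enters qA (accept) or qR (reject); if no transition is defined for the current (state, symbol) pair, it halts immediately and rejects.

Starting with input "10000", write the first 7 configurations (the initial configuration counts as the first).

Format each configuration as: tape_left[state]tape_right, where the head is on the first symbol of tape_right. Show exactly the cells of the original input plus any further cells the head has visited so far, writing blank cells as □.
Step 0: [q0]10000 (head at position 0)
Step 1: δ(q0, 1) = (q0, 1, R)  ⊢  1[q0]0000 (head at position 1)
Step 2: δ(q0, 0) = (q0, 0, R)  ⊢  10[q0]000 (head at position 2)
Step 3: δ(q0, 0) = (q0, 0, R)  ⊢  100[q0]00 (head at position 3)
Step 4: δ(q0, 0) = (q0, 0, R)  ⊢  1000[q0]0 (head at position 4)
Step 5: δ(q0, 0) = (q0, 0, R)  ⊢  10000[q0]□ (head at position 5)
Step 6: δ(q0, □) = (q1, □, L)  ⊢  1000[q1]0□ (head at position 4)

Final answer: [q0]10000 ⊢ 1[q0]0000 ⊢ 10[q0]000 ⊢ 100[q0]00 ⊢ 1000[q0]0 ⊢ 10000[q0]□ ⊢ 1000[q1]0□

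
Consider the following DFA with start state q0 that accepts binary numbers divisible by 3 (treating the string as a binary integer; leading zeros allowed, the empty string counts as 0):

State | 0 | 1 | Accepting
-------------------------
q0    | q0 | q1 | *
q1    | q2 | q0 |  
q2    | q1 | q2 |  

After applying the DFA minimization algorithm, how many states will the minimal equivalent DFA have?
All 3 states are reachable from q0, so none can be removed as unreachable.
Table-filling: first mark every (accepting, non-accepting) pair as distinguishable (accepting: {q0}; non-accepting: {q1, q2}).
Round 1: (q1, q2) on '1' go to q0 and q2, already distinguishable → mark.
Every pair of states is distinguishable, so the DFA is already minimal.
Equivalence classes: {q0}, {q1}, {q2} → 3 states.

Final answer: 3 states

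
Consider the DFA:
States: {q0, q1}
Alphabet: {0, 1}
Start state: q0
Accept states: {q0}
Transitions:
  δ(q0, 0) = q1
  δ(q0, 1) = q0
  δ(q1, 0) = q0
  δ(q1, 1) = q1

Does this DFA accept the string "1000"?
Processing string "1000":
  q0 --1--> q0
  q0 --0--> q1
  q1 --0--> q0
  q0 --0--> q1
Final state: q1
Accept states: {q0}
q1 is not an accept state, so the string is rejected.

Final answer: No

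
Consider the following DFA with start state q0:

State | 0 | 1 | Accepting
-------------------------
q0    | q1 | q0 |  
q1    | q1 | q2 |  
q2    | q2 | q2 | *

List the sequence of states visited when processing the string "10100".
q0 → q0 → q1 → q2 → q2 → q2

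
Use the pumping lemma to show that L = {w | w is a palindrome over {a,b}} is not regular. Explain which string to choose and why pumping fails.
Language: L = {w | w is a palindrome over {a,b}} (strings that read the same forwards and backwards)
Step 1: Assume for contradiction that L is regular, with pumping length p.
Step 2: Choose s = a^p b a^p. Then s ∈ L (it reads the same forwards and backwards) and |s| ≥ p.
Step 3: Consider any decomposition s = xyz with |xy| ≤ p and |y| > 0. Since |xy| ≤ p and the first p symbols of s are all a's, y = a^k for some k with 1 ≤ k ≤ p.
Step 4: Pumping up (i = 2): xy²z = a^(p+k) b a^p. Its reverse is a^p b a^(p+k) ≠ a^(p+k) b a^p (the single b is no longer in the middle), so xy²z is not a palindrome and xy²z ∉ L.
This contradicts the pumping lemma, so L is not regular.

Final answer: Choose s = a^p b a^p. Since |xy| ≤ p, y = a^k with k ≥ 1. Then xy²z = a^(p+k) b a^p is not a palindrome, so ∉ L.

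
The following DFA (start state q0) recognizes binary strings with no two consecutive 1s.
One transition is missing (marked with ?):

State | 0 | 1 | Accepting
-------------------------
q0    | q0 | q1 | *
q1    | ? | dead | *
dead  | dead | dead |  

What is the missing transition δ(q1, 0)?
q0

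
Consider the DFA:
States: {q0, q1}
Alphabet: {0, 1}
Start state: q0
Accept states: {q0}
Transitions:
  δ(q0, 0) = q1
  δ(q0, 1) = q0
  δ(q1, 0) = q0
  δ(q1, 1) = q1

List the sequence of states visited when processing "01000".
Starting at q0
Read '0': q0 -> q1
Read '1': q1 -> q1
Read '0': q1 -> q0
Read '0': q0 -> q1
Read '0': q1 -> q0

Final answer: q0 -> q1 -> q1 -> q0 -> q1 -> q0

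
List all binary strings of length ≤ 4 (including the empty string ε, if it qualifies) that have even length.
Checking every binary string of length 0 to 4:
  Length 0: accepted: ε | rejected: (none)
  Length 1: accepted: (none) | rejected: 0, 1
  Length 2: accepted: 00, 01, 10, 11 | rejected: (none)
  Length 3: accepted: (none) | rejected: 000, 001, 010, 011, 100, 101, 110, 111
  Length 4: accepted: 0000, 0001, 0010, 0011, 0100, 0101, 0110, 0111, 1000, 1001, 1010, 1011, 1100, 1101, 1110, 1111 | rejected: (none)
Total: 21 string(s).

Final answer: ε, 00, 01, 10, 11, 0000, 0001, 0010, 0011, 0100, 0101, 0110, 0111, 1000, 1001, 1010, 1011, 1100, 1101, 1110, 1111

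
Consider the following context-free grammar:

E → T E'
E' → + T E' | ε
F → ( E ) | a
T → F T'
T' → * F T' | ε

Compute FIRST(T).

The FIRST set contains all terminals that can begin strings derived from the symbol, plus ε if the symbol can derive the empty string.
FIRST(F): F → ( E ) contributes '(' and F → a contributes 'a', so FIRST(F) = {(, a}. F is not nullable.
FIRST(T): T → F T' begins with F, and F is not nullable, so FIRST(T) = FIRST(F) = {(, a}.

Final answer: {(, a}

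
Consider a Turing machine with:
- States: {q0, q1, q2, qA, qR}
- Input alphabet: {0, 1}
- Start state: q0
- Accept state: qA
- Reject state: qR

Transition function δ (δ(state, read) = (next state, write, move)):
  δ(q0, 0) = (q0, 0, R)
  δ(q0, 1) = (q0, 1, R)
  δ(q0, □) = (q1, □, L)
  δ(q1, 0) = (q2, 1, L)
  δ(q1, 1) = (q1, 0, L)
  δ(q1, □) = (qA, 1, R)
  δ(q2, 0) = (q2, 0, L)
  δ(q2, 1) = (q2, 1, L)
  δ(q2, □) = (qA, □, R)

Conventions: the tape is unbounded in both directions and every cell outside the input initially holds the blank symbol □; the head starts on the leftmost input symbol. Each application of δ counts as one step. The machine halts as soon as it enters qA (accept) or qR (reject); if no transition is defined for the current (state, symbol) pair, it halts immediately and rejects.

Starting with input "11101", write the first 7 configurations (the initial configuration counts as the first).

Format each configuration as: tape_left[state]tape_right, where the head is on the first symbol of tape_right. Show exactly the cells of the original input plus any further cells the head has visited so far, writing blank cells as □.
Step 0: [q0]11101 (head at position 0)
Step 1: δ(q0, 1) = (q0, 1, R)  ⊢  1[q0]1101 (head at position 1)
Step 2: δ(q0, 1) = (q0, 1, R)  ⊢  11[q0]101 (head at position 2)
Step 3: δ(q0, 1) = (q0, 1, R)  ⊢  111[q0]01 (head at position 3)
Step 4: δ(q0, 0) = (q0, 0, R)  ⊢  1110[q0]1 (head at position 4)
Step 5: δ(q0, 1) = (q0, 1, R)  ⊢  11101[q0]□ (head at position 5)
Step 6: δ(q0, □) = (q1, □, L)  ⊢  1110[q1]1□ (head at position 4)

Final answer: [q0]11101 ⊢ 1[q0]1101 ⊢ 11[q0]101 ⊢ 111[q0]01 ⊢ 1110[q0]1 ⊢ 11101[q0]□ ⊢ 1110[q1]1□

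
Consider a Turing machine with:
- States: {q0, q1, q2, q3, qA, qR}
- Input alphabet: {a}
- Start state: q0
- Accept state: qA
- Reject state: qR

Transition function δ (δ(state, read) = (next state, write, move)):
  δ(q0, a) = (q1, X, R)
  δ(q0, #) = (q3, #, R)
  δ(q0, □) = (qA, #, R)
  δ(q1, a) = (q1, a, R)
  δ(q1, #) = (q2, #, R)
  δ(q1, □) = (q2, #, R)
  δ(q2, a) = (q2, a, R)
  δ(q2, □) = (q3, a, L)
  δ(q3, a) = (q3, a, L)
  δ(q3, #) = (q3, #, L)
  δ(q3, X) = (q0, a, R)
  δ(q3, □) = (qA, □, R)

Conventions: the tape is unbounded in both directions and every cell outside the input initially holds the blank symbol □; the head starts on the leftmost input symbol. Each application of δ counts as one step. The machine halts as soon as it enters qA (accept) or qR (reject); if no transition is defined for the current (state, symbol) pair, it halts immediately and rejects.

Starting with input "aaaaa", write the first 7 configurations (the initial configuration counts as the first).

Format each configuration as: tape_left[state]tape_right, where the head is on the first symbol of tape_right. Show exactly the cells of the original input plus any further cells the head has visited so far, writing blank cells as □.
Step 0: [q0]aaaaa (head at position 0)
Step 1: δ(q0, a) = (q1, X, R)  ⊢  X[q1]aaaa (head at position 1)
Step 2: δ(q1, a) = (q1, a, R)  ⊢  Xa[q1]aaa (head at position 2)
Step 3: δ(q1, a) = (q1, a, R)  ⊢  Xaa[q1]aa (head at position 3)
Step 4: δ(q1, a) = (q1, a, R)  ⊢  Xaaa[q1]a (head at position 4)
Step 5: δ(q1, a) = (q1, a, R)  ⊢  Xaaaa[q1]□ (head at position 5)
Step 6: δ(q1, □) = (q2, #, R)  ⊢  Xaaaa#[q2]□ (head at position 6)

Final answer: [q0]aaaaa ⊢ X[q1]aaaa ⊢ Xa[q1]aaa ⊢ Xaa[q1]aa ⊢ Xaaa[q1]a ⊢ Xaaaa[q1]□ ⊢ Xaaaa#[q2]□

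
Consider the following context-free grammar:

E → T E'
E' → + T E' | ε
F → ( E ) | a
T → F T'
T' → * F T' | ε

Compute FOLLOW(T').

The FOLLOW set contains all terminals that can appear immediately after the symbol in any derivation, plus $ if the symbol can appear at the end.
Useful FIRST sets: FIRST(E') = {+, ε}, FIRST(T') = {*, ε} (both E' and T' are nullable).
FOLLOW(E): E is the start symbol → $; E appears in F → ( E ) followed by ')' → FOLLOW(E) = {), $}.
FOLLOW(E'): E' appears at the right end of E → T E' and of E' → + T E', so FOLLOW(E') ⊇ FOLLOW(E) (the second occurrence adds nothing new). FOLLOW(E') = {), $}.
FOLLOW(T): in E → T E' and E' → + T E', T is followed by E': add FIRST(E') minus ε = {+}; since E' is nullable, also add FOLLOW(E) and FOLLOW(E') = {), $}. FOLLOW(T) = {+, ), $}.
FOLLOW(T'): T' appears at the right end of T → F T' and of T' → * F T', so FOLLOW(T') = FOLLOW(T) = {+, ), $}.

Final answer: {$, ), +}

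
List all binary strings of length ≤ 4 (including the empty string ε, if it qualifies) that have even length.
Checking every binary string of length 0 to 4:
  Length 0: accepted: ε | rejected: (none)
  Length 1: accepted: (none) | rejected: 0, 1
  Length 2: accepted: 00, 01, 10, 11 | rejected: (none)
  Length 3: accepted: (none) | rejected: 000, 001, 010, 011, 100, 101, 110, 111
  Length 4: accepted: 0000, 0001, 0010, 0011, 0100, 0101, 0110, 0111, 1000, 1001, 1010, 1011, 1100, 1101, 1110, 1111 | rejected: (none)
Total: 21 string(s).

Final answer: ε, 00, 01, 10, 11, 0000, 0001, 0010, 0011, 0100, 0101, 0110, 0111, 1000, 1001, 1010, 1011, 1100, 1101, 1110, 1111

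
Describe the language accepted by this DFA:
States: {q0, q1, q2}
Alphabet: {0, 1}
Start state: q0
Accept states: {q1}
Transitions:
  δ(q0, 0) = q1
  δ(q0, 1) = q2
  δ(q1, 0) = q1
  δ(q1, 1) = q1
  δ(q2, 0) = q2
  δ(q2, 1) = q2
Analyzing the DFA structure:
Start state: q0
Accept states: {q1}
Interpreting what each state remembers (checking against the transitions):
  q0: nothing has been read yet
  q1: the first symbol was 0
  q2: the first symbol was 1 (trap state)
  δ(q0, 0): in q0 (nothing has been read yet), after reading 0 we have: the first symbol was 0 → q1
  δ(q0, 1): in q0 (nothing has been read yet), after reading 1 we have: the first symbol was 1 (trap state) → q2
  δ(q1, 0): in q1 (the first symbol was 0), after reading 0 we have: the first symbol was 0 → q1
  δ(q1, 1): in q1 (the first symbol was 0), after reading 1 we have: the first symbol was 0 → q1
  δ(q2, 0): in q2 (the first symbol was 1 (trap state)), after reading 0 we have: the first symbol was 1 (trap state) → q2
  δ(q2, 1): in q2 (the first symbol was 1 (trap state)), after reading 1 we have: the first symbol was 1 (trap state) → q2
A string is accepted iff it ends in {q1}, i.e. the first symbol was 0.
Language: All binary strings starting with 0

Final answer: All binary strings starting with 0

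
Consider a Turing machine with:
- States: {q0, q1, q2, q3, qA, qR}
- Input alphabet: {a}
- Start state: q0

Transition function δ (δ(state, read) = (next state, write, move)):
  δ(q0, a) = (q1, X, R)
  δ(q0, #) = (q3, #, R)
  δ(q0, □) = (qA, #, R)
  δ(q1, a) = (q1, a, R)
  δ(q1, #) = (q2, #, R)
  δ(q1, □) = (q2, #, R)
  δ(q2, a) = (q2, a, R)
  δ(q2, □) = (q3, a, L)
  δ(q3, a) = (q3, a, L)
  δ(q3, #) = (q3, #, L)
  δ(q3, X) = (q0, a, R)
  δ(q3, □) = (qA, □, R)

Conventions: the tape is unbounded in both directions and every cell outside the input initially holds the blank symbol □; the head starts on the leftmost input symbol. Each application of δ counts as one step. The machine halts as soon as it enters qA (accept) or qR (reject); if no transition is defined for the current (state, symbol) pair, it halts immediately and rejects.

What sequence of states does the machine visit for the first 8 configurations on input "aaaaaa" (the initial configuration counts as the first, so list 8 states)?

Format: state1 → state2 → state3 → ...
Step 0: [q0]aaaaaa (head at position 0)
Step 1: δ(q0, a) = (q1, X, R)  ⊢  X[q1]aaaaa (head at position 1)
Step 2: δ(q1, a) = (q1, a, R)  ⊢  Xa[q1]aaaa (head at position 2)
Step 3: δ(q1, a) = (q1, a, R)  ⊢  Xaa[q1]aaa (head at position 3)
Step 4: δ(q1, a) = (q1, a, R)  ⊢  Xaaa[q1]aa (head at position 4)
Step 5: δ(q1, a) = (q1, a, R)  ⊢  Xaaaa[q1]a (head at position 5)
Step 6: δ(q1, a) = (q1, a, R)  ⊢  Xaaaaa[q1]□ (head at position 6)
Step 7: δ(q1, □) = (q2, #, R)  ⊢  Xaaaaa#[q2]□ (head at position 7)
Reading off the states of these 8 configurations: q0 → q1 → q1 → q1 → q1 → q1 → q1 → q2

Final answer: q0 → q1 → q1 → q1 → q1 → q1 → q1 → q2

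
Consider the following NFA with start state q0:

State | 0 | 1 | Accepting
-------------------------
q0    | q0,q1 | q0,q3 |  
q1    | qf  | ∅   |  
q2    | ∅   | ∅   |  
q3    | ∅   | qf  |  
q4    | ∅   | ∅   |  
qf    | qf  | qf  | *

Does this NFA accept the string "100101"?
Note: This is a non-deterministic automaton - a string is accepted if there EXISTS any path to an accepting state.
Track the set of states the NFA could be in: start {q0}
Read '1': {q0} → {q0, q3}
Read '0': {q0, q3} → {q0, q1}
Read '0': {q0, q1} → {q0, q1, qf}
Read '1': {q0, q1, qf} → {q0, q3, qf}
Read '0': {q0, q3, qf} → {q0, q1, qf}
Read '1': {q0, q1, qf} → {q0, q3, qf}
Final set {q0, q3, qf} contains accepting state(s) {qf} → accepted.

Final answer: Yes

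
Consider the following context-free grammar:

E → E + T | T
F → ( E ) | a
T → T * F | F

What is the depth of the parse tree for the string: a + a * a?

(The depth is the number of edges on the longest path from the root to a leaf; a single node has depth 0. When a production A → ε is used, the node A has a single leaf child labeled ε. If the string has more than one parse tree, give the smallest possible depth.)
The grammar is unambiguous; the parse tree of a + a * a is:
E → E + T at the root (depth 0).
  Left E (depth 1) → T (2) → F (3) → a (4).
  Right T (depth 1) → T * F; that T (2) → F (3) → a (4); F (2) → a (3).
The longest root-to-leaf paths have 4 edges.
Depth = 4.

Final answer: 4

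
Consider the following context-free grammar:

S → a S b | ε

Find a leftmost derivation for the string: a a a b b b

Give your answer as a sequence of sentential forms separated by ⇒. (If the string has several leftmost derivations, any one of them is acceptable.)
Start with S.
Step 1: the leftmost non-terminal is S; apply S → a S b:  a S b
Step 2: the leftmost non-terminal is S; apply S → a S b:  a a S b b
Step 3: the leftmost non-terminal is S; apply S → a S b:  a a a S b b b
Step 4: the leftmost non-terminal is S; apply S → ε:  a a a b b b

Final answer: S ⇒ a S b ⇒ a a S b b ⇒ a a a S b b b ⇒ a a a b b b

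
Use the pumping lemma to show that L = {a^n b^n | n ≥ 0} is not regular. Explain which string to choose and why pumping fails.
Language: L = {a^n b^n | n ≥ 0} (equal numbers of a's followed by b's)
Step 1: Assume for contradiction that L is regular, with pumping length p.
Step 2: Choose s = a^p b^p. Then s ∈ L (it has p a's followed by p b's) and |s| ≥ p.
Step 3: Consider any decomposition s = xyz with |xy| ≤ p and |y| > 0. Since |xy| ≤ p and the first p symbols of s are all a's, y = a^k for some k with 1 ≤ k ≤ p.
Step 4: Pumping up (i = 2): xy²z = a^(p+k) b^p, which has more a's than b's, so xy²z ∉ L.
This contradicts the pumping lemma, so L is not regular.

Final answer: Choose s = a^p b^p. Since |xy| ≤ p, y = a^k with k ≥ 1. Then xy²z = a^(p+k) b^p ∉ L.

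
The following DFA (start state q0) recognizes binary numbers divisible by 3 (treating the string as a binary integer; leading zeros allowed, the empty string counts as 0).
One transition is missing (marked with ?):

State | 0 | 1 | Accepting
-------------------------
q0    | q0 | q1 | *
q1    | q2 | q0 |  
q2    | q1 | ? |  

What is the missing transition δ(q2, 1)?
q2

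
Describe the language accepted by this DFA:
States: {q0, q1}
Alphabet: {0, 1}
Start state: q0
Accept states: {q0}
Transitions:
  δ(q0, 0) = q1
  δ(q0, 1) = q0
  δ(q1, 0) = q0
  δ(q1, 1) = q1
Analyzing the DFA structure:
Start state: q0
Accept states: {q0}
Interpreting what each state remembers (checking against the transitions):
  q0: an even number of 0s has been read so far
  q1: an odd number of 0s has been read so far
  δ(q0, 0): in q0 (an even number of 0s has been read so far), after reading 0 we have: an odd number of 0s has been read so far → q1
  δ(q0, 1): in q0 (an even number of 0s has been read so far), after reading 1 we have: an even number of 0s has been read so far → q0
  δ(q1, 0): in q1 (an odd number of 0s has been read so far), after reading 0 we have: an even number of 0s has been read so far → q0
  δ(q1, 1): in q1 (an odd number of 0s has been read so far), after reading 1 we have: an odd number of 0s has been read so far → q1
A string is accepted iff it ends in {q0}, i.e. an even number of 0s has been read so far.
Language: All binary strings with an even number of 0s

Final answer: All binary strings with an even number of 0s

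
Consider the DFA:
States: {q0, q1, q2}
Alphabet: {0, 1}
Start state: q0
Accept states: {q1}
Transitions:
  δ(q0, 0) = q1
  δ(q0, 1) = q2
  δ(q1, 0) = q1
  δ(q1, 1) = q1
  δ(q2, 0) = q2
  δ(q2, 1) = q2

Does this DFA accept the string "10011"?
Processing string "10011":
  q0 --1--> q2
  q2 --0--> q2
  q2 --0--> q2
  q2 --1--> q2
  q2 --1--> q2
Final state: q2
Accept states: {q1}
q2 is not an accept state, so the string is rejected.

Final answer: No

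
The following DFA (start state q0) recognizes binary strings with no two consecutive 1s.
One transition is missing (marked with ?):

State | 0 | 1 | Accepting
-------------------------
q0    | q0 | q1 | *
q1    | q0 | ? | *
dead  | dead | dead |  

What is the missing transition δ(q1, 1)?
dead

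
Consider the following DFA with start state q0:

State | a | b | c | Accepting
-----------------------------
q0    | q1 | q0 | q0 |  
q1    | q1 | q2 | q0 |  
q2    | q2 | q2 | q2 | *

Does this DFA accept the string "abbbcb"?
Start in q0.
Read 'a': q0 → q1
Read 'b': q1 → q2
Read 'b': q2 → q2
Read 'b': q2 → q2
Read 'c': q2 → q2
Read 'b': q2 → q2
Final state q2 is accepting, so the string is accepted.

Final answer: Yes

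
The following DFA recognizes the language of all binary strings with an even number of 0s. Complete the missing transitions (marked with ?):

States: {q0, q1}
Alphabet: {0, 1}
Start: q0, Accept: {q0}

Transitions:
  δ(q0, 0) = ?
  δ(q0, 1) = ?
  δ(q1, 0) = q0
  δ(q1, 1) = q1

What each state remembers (consistent with the given transitions and accept states):
  q0: an even number of 0s has been read so far
  q1: an odd number of 0s has been read so far
Filling in the missing entries:
  δ(q0, 0): in q0 (an even number of 0s has been read so far), after reading 0 we have: an odd number of 0s has been read so far → q1
  δ(q0, 1): in q0 (an even number of 0s has been read so far), after reading 1 we have: an even number of 0s has been read so far → q0

Final answer: δ(q0, 0) = q1; δ(q0, 1) = q0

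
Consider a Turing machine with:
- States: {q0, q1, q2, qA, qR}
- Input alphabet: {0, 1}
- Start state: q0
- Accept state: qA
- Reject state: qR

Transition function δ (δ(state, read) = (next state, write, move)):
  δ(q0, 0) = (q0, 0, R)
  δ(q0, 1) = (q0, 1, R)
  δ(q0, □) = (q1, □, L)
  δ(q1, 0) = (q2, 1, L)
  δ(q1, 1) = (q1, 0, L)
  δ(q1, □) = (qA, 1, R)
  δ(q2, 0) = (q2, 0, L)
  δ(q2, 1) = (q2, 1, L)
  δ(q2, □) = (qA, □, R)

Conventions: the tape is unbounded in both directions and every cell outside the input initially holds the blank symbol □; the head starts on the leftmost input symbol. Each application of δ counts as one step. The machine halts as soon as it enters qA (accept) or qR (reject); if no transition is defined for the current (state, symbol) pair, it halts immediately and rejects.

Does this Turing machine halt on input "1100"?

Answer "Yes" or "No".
Step 0: [q0]1100 (head at position 0)
Step 1: δ(q0, 1) = (q0, 1, R)  ⊢  1[q0]100 (head at position 1)
Step 2: δ(q0, 1) = (q0, 1, R)  ⊢  11[q0]00 (head at position 2)
Step 3: δ(q0, 0) = (q0, 0, R)  ⊢  110[q0]0 (head at position 3)
Step 4: δ(q0, 0) = (q0, 0, R)  ⊢  1100[q0]□ (head at position 4)
Step 5: δ(q0, □) = (q1, □, L)  ⊢  110[q1]0□ (head at position 3)
Step 6: δ(q1, 0) = (q2, 1, L)  ⊢  11[q2]01□ (head at position 2)
Step 7: δ(q2, 0) = (q2, 0, L)  ⊢  1[q2]101□ (head at position 1)
Step 8: δ(q2, 1) = (q2, 1, L)  ⊢  [q2]1101□ (head at position 0)
Step 9: δ(q2, 1) = (q2, 1, L)  ⊢  [q2]□1101□ (head at position -1)
Step 10: δ(q2, □) = (qA, □, R)  ⊢  □[qA]1101□ (head at position 0)
The machine is in qA, so it halts and accepts.
It halts after 10 steps.

Final answer: Yes - halts after 10 steps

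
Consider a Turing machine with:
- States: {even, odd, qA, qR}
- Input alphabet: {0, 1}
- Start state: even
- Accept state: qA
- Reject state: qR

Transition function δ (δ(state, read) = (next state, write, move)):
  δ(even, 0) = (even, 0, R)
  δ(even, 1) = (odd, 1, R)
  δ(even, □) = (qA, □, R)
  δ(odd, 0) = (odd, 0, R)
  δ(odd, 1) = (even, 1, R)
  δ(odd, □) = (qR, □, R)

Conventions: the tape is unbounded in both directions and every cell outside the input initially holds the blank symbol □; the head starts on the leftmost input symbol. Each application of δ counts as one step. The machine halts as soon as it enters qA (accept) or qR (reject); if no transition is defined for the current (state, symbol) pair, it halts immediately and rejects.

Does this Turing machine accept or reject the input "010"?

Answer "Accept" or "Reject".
Step 0: [even]010 (head at position 0)
Step 1: δ(even, 0) = (even, 0, R)  ⊢  0[even]10 (head at position 1)
Step 2: δ(even, 1) = (odd, 1, R)  ⊢  01[odd]0 (head at position 2)
Step 3: δ(odd, 0) = (odd, 0, R)  ⊢  010[odd]□ (head at position 3)
Step 4: δ(odd, □) = (qR, □, R)  ⊢  010□[qR]□ (head at position 4)
The machine is in qR, so it halts and rejects.

Final answer: Reject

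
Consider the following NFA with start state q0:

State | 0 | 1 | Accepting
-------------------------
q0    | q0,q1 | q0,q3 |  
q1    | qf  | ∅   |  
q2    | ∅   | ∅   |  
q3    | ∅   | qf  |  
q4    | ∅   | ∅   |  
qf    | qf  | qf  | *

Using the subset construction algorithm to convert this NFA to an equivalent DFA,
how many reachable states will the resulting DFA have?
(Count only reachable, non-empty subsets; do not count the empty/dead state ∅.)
Start subset: {q0}
{q0}: on 0 → {q0, q1}, on 1 → {q0, q3}
{q0, q1}: on 0 → {q0, q1, qf}, on 1 → {q0, q3}
{q0, q3}: on 0 → {q0, q1}, on 1 → {q0, q3, qf}
{q0, q1, qf}: on 0 → {q0, q1, qf}, on 1 → {q0, q3, qf}
{q0, q3, qf}: on 0 → {q0, q1, qf}, on 1 → {q0, q3, qf}
Reachable non-empty subsets: {q0}, {q0, q1}, {q0, q3}, {q0, q1, qf}, {q0, q3, qf} — 5 in total.

Final answer: 5 states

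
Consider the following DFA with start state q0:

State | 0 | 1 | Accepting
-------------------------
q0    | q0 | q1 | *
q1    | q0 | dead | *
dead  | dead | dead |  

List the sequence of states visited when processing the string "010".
q0 → q0 → q1 → q0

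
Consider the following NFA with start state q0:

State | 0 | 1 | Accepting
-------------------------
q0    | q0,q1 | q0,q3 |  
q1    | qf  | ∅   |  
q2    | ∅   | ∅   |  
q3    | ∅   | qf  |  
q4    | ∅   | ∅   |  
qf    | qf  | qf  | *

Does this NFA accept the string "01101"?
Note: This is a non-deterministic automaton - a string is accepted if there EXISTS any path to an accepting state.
Track the set of states the NFA could be in: start {q0}
Read '0': {q0} → {q0, q1}
Read '1': {q0, q1} → {q0, q3}
Read '1': {q0, q3} → {q0, q3, qf}
Read '0': {q0, q3, qf} → {q0, q1, qf}
Read '1': {q0, q1, qf} → {q0, q3, qf}
Final set {q0, q3, qf} contains accepting state(s) {qf} → accepted.

Final answer: Yes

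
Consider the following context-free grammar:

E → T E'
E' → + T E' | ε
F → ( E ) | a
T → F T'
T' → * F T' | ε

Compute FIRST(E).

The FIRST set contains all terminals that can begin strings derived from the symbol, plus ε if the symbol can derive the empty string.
FIRST(F): F → ( E ) contributes '(' and F → a contributes 'a', so FIRST(F) = {(, a}. F is not nullable.
FIRST(T): T → F T' begins with F, and F is not nullable, so FIRST(T) = FIRST(F) = {(, a}.
FIRST(E): E → T E' begins with T, and T is not nullable, so FIRST(E) = FIRST(T) = {(, a}.

Final answer: {(, a}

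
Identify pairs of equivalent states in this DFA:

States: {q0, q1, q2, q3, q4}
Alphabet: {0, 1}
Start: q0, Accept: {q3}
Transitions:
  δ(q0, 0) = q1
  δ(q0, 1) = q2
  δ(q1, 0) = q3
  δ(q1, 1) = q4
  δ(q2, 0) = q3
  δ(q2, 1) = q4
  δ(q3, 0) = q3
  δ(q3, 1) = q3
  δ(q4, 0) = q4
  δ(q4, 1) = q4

Using the table-filling algorithm:
Round 0 – mark pairs where exactly one state is accepting: (q0,q3), (q1,q3), (q2,q3), (q3,q4)
Round 1 – newly marked: (q0,q1) [on 0: q1 vs q3, already marked]; (q0,q2) [on 0: q1 vs q3, already marked]; (q1,q4) [on 0: q3 vs q4, already marked]; (q2,q4) [on 0: q3 vs q4, already marked]
Round 2 – newly marked: (q0,q4) [on 0: q1 vs q4, already marked]
No further pairs can be marked.
(q1, q2) unmarked: δ(q1,0)=q3, δ(q2,0)=q3; δ(q1,1)=q4, δ(q2,1)=q4 → equivalent
Equivalent pairs: (q1, q2)

Final answer: Equivalent pairs: (q1, q2)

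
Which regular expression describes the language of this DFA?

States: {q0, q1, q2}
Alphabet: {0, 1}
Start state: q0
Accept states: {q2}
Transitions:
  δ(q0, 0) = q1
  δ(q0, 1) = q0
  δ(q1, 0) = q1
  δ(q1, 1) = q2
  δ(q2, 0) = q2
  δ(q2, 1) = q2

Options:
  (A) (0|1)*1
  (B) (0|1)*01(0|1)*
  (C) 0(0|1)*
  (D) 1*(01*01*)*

Testing sample strings against the DFA:
  '11' -> rejected
  '11111' -> rejected
  '00' -> rejected
  '10101' -> accepted
Checking each option for a counterexample:
  (A) (0|1)*1: '1' is rejected by the DFA but matches the regex → eliminated
  (B) (0|1)*01(0|1)*: agrees with the DFA on all strings of length ≤ 4
  (C) 0(0|1)*: '0' is rejected by the DFA but matches the regex → eliminated
  (D) 1*(01*01*)*: ε is rejected by the DFA but matches the regex → eliminated
Only (B) (0|1)*01(0|1)* is consistent with the DFA.

Final answer: (B) (0|1)*01(0|1)*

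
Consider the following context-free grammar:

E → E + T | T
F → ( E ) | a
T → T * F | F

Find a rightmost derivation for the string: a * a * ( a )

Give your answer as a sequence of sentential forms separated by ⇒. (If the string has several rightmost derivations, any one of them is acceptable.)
Start with E.
Step 1: the rightmost non-terminal is E; apply E → T:  T
Step 2: the rightmost non-terminal is T; apply T → T * F:  T * F
Step 3: the rightmost non-terminal is F; apply F → ( E ):  T * ( E )
Step 4: the rightmost non-terminal is E; apply E → T:  T * ( T )
Step 5: the rightmost non-terminal is T; apply T → F:  T * ( F )
Step 6: the rightmost non-terminal is F; apply F → a:  T * ( a )
Step 7: the rightmost non-terminal is T; apply T → T * F:  T * F * ( a )
Step 8: the rightmost non-terminal is F; apply F → a:  T * a * ( a )
Step 9: the rightmost non-terminal is T; apply T → F:  F * a * ( a )
Step 10: the rightmost non-terminal is F; apply F → a:  a * a * ( a )

Final answer: E ⇒ T ⇒ T * F ⇒ T * ( E ) ⇒ T * ( T ) ⇒ T * ( F ) ⇒ T * ( a ) ⇒ T * F * ( a ) ⇒ T * a * ( a ) ⇒ F * a * ( a ) ⇒ a * a * ( a )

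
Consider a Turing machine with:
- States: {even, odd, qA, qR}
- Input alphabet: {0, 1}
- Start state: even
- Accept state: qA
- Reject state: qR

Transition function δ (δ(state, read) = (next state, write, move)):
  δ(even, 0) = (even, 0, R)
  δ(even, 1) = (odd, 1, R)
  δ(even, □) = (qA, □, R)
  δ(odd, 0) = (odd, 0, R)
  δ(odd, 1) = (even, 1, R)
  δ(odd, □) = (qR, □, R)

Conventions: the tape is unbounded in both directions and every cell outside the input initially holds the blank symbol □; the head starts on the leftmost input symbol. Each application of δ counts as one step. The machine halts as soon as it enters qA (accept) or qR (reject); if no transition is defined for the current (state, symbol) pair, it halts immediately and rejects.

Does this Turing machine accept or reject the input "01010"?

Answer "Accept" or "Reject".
Step 0: [even]01010 (head at position 0)
Step 1: δ(even, 0) = (even, 0, R)  ⊢  0[even]1010 (head at position 1)
Step 2: δ(even, 1) = (odd, 1, R)  ⊢  01[odd]010 (head at position 2)
Step 3: δ(odd, 0) = (odd, 0, R)  ⊢  010[odd]10 (head at position 3)
Step 4: δ(odd, 1) = (even, 1, R)  ⊢  0101[even]0 (head at position 4)
Step 5: δ(even, 0) = (even, 0, R)  ⊢  01010[even]□ (head at position 5)
Step 6: δ(even, □) = (qA, □, R)  ⊢  01010□[qA]□ (head at position 6)
The machine is in qA, so it halts and accepts.

Final answer: Accept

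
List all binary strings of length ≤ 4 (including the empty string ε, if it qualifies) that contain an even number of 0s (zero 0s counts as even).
Checking every binary string of length 0 to 4:
  Length 0: accepted: ε | rejected: (none)
  Length 1: accepted: 1 | rejected: 0
  Length 2: accepted: 00, 11 | rejected: 01, 10
  Length 3: accepted: 001, 010, 100, 111 | rejected: 000, 011, 101, 110
  Length 4: accepted: 0000, 0011, 0101, 0110, 1001, 1010, 1100, 1111 | rejected: 0001, 0010, 0100, 0111, 1000, 1011, 1101, 1110
Total: 16 string(s).

Final answer: ε, 1, 00, 11, 001, 010, 100, 111, 0000, 0011, 0101, 0110, 1001, 1010, 1100, 1111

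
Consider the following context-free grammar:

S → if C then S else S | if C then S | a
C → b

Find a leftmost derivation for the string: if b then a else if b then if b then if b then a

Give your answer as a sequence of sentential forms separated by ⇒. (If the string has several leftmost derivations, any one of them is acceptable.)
Start with S.
Step 1: the leftmost non-terminal is S; apply S → if C then S else S:  if C then S else S
Step 2: the leftmost non-terminal is C; apply C → b:  if b then S else S
Step 3: the leftmost non-terminal is S; apply S → a:  if b then a else S
Step 4: the leftmost non-terminal is S; apply S → if C then S:  if b then a else if C then S
Step 5: the leftmost non-terminal is C; apply C → b:  if b then a else if b then S
Step 6: the leftmost non-terminal is S; apply S → if C then S:  if b then a else if b then if C then S
Step 7: the leftmost non-terminal is C; apply C → b:  if b then a else if b then if b then S
Step 8: the leftmost non-terminal is S; apply S → if C then S:  if b then a else if b then if b then if C then S
Step 9: the leftmost non-terminal is C; apply C → b:  if b then a else if b then if b then if b then S
Step 10: the leftmost non-terminal is S; apply S → a:  if b then a else if b then if b then if b then a

Final answer: S ⇒ if C then S else S ⇒ if b then S else S ⇒ if b then a else S ⇒ if b then a else if C then S ⇒ if b then a else if b then S ⇒ if b then a else if b then if C then S ⇒ if b then a else if b then if b then S ⇒ if b then a else if b then if b then if C then S ⇒ if b then a else if b then if b then if b then S ⇒ if b then a else if b then if b then if b then a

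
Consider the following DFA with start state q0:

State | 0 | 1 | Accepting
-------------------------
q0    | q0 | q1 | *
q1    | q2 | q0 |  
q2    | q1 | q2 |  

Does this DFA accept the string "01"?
Start in q0.
Read '0': q0 → q0
Read '1': q0 → q1
Final state q1 is not accepting, so the string is rejected.

Final answer: No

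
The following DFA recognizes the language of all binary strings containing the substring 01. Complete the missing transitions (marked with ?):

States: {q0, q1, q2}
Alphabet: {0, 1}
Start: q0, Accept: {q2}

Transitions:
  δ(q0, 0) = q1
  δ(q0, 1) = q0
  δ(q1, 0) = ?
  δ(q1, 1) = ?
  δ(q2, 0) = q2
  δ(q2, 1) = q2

What each state remembers (consistent with the given transitions and accept states):
  q0: 01 not seen yet and the last symbol was not 0
  q1: 01 not seen yet and the last symbol was 0
  q2: the substring 01 has already been seen
Filling in the missing entries:
  δ(q1, 0): in q1 (01 not seen yet and the last symbol was 0), after reading 0 we have: 01 not seen yet and the last symbol was 0 → q1
  δ(q1, 1): in q1 (01 not seen yet and the last symbol was 0), after reading 1 we have: the substring 01 has already been seen → q2

Final answer: δ(q1, 0) = q1; δ(q1, 1) = q2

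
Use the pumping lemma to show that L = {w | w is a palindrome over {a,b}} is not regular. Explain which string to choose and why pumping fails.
Language: L = {w | w is a palindrome over {a,b}} (strings that read the same forwards and backwards)
Step 1: Assume for contradiction that L is regular, with pumping length p.
Step 2: Choose s = a^p b a^p. Then s ∈ L (it reads the same forwards and backwards) and |s| ≥ p.
Step 3: Consider any decomposition s = xyz with |xy| ≤ p and |y| > 0. Since |xy| ≤ p and the first p symbols of s are all a's, y = a^k for some k with 1 ≤ k ≤ p.
Step 4: Pumping up (i = 2): xy²z = a^(p+k) b a^p. Its reverse is a^p b a^(p+k) ≠ a^(p+k) b a^p (the single b is no longer in the middle), so xy²z is not a palindrome and xy²z ∉ L.
This contradicts the pumping lemma, so L is not regular.

Final answer: Choose s = a^p b a^p. Since |xy| ≤ p, y = a^k with k ≥ 1. Then xy²z = a^(p+k) b a^p is not a palindrome, so ∉ L.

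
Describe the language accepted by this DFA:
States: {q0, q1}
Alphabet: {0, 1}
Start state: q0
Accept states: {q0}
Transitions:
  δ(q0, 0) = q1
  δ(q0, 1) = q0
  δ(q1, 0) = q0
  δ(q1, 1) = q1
Analyzing the DFA structure:
Start state: q0
Accept states: {q0}
Interpreting what each state remembers (checking against the transitions):
  q0: an even number of 0s has been read so far
  q1: an odd number of 0s has been read so far
  δ(q0, 0): in q0 (an even number of 0s has been read so far), after reading 0 we have: an odd number of 0s has been read so far → q1
  δ(q0, 1): in q0 (an even number of 0s has been read so far), after reading 1 we have: an even number of 0s has been read so far → q0
  δ(q1, 0): in q1 (an odd number of 0s has been read so far), after reading 0 we have: an even number of 0s has been read so far → q0
  δ(q1, 1): in q1 (an odd number of 0s has been read so far), after reading 1 we have: an odd number of 0s has been read so far → q1
A string is accepted iff it ends in {q0}, i.e. an even number of 0s has been read so far.
Language: All binary strings with an even number of 0s

Final answer: All binary strings with an even number of 0s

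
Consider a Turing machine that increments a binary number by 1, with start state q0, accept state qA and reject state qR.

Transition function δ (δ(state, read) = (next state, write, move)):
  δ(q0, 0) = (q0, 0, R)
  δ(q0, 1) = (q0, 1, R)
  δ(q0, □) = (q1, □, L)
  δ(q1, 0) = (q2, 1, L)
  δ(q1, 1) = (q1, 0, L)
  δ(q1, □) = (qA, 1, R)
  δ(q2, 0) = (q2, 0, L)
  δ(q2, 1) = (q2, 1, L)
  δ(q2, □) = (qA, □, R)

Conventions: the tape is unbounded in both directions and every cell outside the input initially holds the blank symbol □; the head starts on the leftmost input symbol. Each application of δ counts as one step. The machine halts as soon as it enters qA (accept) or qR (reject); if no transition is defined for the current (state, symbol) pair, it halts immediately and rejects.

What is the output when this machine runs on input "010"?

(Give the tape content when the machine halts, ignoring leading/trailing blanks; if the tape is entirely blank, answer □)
Step 0: [q0]010 (head at position 0)
Step 1: δ(q0, 0) = (q0, 0, R)  ⊢  0[q0]10 (head at position 1)
Step 2: δ(q0, 1) = (q0, 1, R)  ⊢  01[q0]0 (head at position 2)
Step 3: δ(q0, 0) = (q0, 0, R)  ⊢  010[q0]□ (head at position 3)
Step 4: δ(q0, □) = (q1, □, L)  ⊢  01[q1]0□ (head at position 2)
Step 5: δ(q1, 0) = (q2, 1, L)  ⊢  0[q2]11□ (head at position 1)
Step 6: δ(q2, 1) = (q2, 1, L)  ⊢  [q2]011□ (head at position 0)
Step 7: δ(q2, 0) = (q2, 0, L)  ⊢  [q2]□011□ (head at position -1)
Step 8: δ(q2, □) = (qA, □, R)  ⊢  □[qA]011□ (head at position 0)
The machine is in qA, so it halts and accepts.
Tape content when halted (ignoring surrounding blanks): 011

Final answer: Output: 011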